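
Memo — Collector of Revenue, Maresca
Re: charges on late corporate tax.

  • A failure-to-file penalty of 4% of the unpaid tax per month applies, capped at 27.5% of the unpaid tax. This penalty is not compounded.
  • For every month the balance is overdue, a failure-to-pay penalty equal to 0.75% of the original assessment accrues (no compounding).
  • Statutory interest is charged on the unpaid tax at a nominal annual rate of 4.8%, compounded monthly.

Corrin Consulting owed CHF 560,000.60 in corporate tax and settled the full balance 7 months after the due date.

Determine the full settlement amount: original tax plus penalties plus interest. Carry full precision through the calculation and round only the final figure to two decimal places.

CHF 759,270.23

Failure-to-file: 7 × 4% × CHF 560,000.60 = CHF 156,800.17…, capped at 27.5% × CHF 560,000.60 = CHF 154,000.17…
Failure-to-pay penalty = 0.75% × CHF 560,000.60 × 7 mo = CHF 29,400.03…
Interest (4.8%/yr ÷ 12 = 0.4%/month): CHF 560,000.60 × ((1 + 0.004)^7 − 1) = CHF 15,869.4364…
Total = CHF 560,000.60 + CHF 183,400.1965 + CHF 15,869.4364… = CHF 759,270.23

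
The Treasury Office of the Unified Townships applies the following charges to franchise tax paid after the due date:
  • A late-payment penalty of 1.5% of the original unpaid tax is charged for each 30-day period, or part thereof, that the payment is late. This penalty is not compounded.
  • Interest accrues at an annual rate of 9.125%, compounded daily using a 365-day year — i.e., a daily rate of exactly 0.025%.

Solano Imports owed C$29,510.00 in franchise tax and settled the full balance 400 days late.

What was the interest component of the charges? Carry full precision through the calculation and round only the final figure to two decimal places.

Interest: C$29,510.00 × ((1 + 0.00025)^400 − 1) = C$29,510.00 × 0.10515711… = C$3,103.1862…

C$3,103.19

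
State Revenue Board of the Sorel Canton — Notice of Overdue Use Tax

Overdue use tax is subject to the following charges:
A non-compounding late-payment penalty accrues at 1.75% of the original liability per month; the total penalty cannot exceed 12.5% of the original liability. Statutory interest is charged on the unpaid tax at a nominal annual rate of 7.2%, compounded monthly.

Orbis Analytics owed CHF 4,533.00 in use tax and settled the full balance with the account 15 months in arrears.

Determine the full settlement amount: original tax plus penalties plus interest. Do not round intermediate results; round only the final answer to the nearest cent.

CHF 5,525.18

Penalty (uncapped): 15 × 1.75% × CHF 4,533.00 = CHF 1,189.91…; cap = 12.5% × CHF 4,533.00 = CHF 566.63… → penalty = CHF 566.63…
Interest (7.2%/yr ÷ 12 = 0.6%/month): CHF 4,533.00 × ((1 + 0.006)^15 − 1) = CHF 425.5584…
Total = CHF 4,533.00 + CHF 566.6250 + CHF 425.5584… = CHF 5,525.18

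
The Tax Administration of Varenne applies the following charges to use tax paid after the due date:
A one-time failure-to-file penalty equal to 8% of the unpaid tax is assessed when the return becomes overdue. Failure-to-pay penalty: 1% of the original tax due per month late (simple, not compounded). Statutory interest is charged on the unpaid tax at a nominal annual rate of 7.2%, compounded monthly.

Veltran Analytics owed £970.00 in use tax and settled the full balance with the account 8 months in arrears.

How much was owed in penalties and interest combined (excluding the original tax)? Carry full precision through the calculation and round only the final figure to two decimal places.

Failure-to-file penalty: 8% × £970.00 = £77.60
Failure-to-pay penalty = 1% × £970.00 × 8 mo = £77.60
Interest (7.2%/yr ÷ 12 = 0.6%/month): £970.00 × ((1 + 0.006)^8 − 1) = £47.5496…
Penalties + interest = £155.2000 + £47.5496… = £202.75

£202.75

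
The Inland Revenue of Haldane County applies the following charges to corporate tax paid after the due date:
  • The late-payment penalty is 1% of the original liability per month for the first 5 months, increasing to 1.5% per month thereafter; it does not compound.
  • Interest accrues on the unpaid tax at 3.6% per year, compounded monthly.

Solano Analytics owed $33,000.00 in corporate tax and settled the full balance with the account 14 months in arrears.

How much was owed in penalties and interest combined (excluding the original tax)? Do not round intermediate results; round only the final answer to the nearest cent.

$7,518.35

Penalty, months 1–5: 5 × 1% × $33,000.00 = $1,650.00
Penalty, months 6–14: 9 × 1.5% × $33,000.00 = $4,455.00
Interest (3.6%/yr ÷ 12 = 0.3%/month): $33,000.00 × ((1 + 0.003)^14 − 1) = $1,413.3540…
Penalties + interest = $6,105.0000 + $1,413.3540… = $7,518.35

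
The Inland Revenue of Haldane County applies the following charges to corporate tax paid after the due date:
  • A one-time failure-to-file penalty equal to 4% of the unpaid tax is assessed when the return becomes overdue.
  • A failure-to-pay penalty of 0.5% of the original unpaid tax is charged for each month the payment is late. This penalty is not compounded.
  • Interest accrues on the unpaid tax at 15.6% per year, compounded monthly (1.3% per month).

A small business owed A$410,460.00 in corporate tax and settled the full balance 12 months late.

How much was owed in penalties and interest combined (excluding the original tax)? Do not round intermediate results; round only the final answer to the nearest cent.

A$109,860.35

Failure-to-file penalty: 4% × A$410,460.00 = A$16,418.40
Failure-to-pay penalty = 0.5% × A$410,460.00 × 12 mo = A$24,627.60
Interest: A$410,460.00 × ((1 + 0.013)^12 − 1) = A$410,460.00 × 0.1676518… = A$68,814.3481…
Penalties + interest = A$41,046.0000 + A$68,814.3481… = A$109,860.35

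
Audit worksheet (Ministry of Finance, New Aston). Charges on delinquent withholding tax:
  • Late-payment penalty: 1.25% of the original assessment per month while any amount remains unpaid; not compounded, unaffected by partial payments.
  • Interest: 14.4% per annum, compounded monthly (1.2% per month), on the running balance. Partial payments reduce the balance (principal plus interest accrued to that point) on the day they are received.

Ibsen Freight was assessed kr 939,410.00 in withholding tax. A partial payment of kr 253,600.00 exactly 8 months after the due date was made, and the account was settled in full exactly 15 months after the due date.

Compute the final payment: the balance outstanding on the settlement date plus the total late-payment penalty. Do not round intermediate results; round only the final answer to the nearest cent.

Balance at month 8: kr 939,410.0000 × (1 + 0.012)^8 = kr 1,033,473.3427…
After kr 253,600.00 payment: kr 1,033,473.3427… − kr 253,600.00 = kr 779,873.3427…
Balance at month 15: kr 779,873.3427… × (1 + 0.012)^7 = kr 847,788.7773…
Penalty: 15 × 1.25% × kr 939,410.00 = kr 176,139.38…
Final settlement = outstanding balance + penalty = kr 847,788.7773… + kr 176,139.38… = kr 1,023,928.15

kr 1,023,928.15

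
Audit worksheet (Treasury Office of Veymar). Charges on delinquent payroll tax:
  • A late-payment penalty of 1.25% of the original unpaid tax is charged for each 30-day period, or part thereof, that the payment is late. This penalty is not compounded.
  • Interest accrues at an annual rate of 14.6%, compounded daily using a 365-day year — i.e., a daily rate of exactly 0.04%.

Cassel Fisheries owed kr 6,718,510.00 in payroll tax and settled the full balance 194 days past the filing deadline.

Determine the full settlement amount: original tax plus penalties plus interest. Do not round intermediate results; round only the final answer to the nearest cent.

kr 7,848,385.53

Penalty periods: ⌈194/30⌉ = 7; penalty = 7 × 1.25% × kr 6,718,510.00 = kr 587,869.63…
Interest: kr 6,718,510.00 × ((1 + 0.0004)^194 − 1) = kr 6,718,510.00 × 0.08067353… = kr 542,005.9071…
Total = kr 6,718,510.00 + kr 587,869.6250 + kr 542,005.9071… = kr 7,848,385.53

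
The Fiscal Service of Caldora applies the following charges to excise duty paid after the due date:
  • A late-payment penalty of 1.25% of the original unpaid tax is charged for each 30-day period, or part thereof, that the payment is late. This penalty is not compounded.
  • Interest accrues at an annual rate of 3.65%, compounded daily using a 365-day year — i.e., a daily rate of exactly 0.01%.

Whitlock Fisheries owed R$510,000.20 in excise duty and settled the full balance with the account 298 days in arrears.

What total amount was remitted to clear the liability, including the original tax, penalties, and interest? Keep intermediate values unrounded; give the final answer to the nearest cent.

R$589,176.16

Penalty periods: ⌈298/30⌉ = 10; penalty = 10 × 1.25% × R$510,000.20 = R$63,750.03…
Interest: R$510,000.20 × ((1 + 0.0001)^298 − 1) = R$510,000.20 × 0.03024693… = R$15,425.9397…
Total = R$510,000.20 + R$63,750.0250 + R$15,425.9397… = R$589,176.16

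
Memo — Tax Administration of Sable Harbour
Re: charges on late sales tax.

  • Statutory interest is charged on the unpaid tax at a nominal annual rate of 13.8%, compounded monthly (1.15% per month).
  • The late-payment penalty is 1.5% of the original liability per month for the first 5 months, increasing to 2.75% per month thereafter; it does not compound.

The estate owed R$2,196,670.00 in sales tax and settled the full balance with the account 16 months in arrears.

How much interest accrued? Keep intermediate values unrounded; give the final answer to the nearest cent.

Interest: R$2,196,670.00 × ((1 + 0.0115)^16 − 1) = R$2,196,670.00 × 0.2007544… = R$440,991.2103…

R$440,991.21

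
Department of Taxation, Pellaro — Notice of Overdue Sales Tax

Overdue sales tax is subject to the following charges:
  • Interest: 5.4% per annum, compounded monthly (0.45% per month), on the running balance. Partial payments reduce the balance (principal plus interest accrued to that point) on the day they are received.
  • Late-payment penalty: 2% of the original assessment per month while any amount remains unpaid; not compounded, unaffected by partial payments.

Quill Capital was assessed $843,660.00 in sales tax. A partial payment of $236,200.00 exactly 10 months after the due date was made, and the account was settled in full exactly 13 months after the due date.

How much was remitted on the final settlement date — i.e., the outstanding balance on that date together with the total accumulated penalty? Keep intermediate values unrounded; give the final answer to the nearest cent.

Balance at month 10: $843,660.0000 × (1 + 0.0045)^10 = $882,402.7836…
After $236,200.00 payment: $882,402.7836… − $236,200.00 = $646,202.7836…
Balance at month 13: $646,202.7836… × (1 + 0.0045)^3 = $654,965.8369…
Penalty: 13 × 2% × $843,660.00 = $219,351.60
Final settlement = outstanding balance + penalty = $654,965.8369… + $219,351.60 = $874,317.44

$874,317.44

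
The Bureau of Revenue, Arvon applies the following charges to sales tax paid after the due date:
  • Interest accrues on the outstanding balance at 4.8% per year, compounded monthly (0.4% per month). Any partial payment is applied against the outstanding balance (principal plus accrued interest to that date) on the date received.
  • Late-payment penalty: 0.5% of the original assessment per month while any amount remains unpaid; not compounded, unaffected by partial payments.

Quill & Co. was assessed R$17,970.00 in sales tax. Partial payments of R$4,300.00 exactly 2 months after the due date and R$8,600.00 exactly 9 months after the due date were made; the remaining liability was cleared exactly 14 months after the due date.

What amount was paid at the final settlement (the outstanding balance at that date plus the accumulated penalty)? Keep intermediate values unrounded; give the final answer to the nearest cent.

Balance at month 2: R$17,970.0000 × (1 + 0.004)^2 = R$18,114.0475…
After R$4,300.00 payment: R$18,114.0475… − R$4,300.00 = R$13,814.0475…
Balance at month 9: R$13,814.0475… × (1 + 0.004)^7 = R$14,205.5134…
After R$8,600.00 payment: R$14,205.5134… − R$8,600.00 = R$5,605.5134…
Balance at month 14: R$5,605.5134… × (1 + 0.004)^5 = R$5,718.5242…
Penalty: 14 × 0.5% × R$17,970.00 = R$1,257.90
Final settlement = outstanding balance + penalty = R$5,718.5242… + R$1,257.90 = R$6,976.42

R$6,976.42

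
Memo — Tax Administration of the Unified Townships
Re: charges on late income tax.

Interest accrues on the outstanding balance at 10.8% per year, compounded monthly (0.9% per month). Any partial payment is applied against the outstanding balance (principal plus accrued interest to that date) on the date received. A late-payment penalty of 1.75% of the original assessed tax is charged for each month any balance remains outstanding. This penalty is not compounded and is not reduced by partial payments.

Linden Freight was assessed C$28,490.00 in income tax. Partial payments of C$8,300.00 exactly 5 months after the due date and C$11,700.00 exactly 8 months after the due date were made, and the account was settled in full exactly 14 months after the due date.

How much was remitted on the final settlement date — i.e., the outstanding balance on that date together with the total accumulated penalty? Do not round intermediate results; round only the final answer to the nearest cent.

Balance at month 5: C$28,490.0000 × (1 + 0.009)^5 = C$29,795.3355…
After C$8,300.00 payment: C$29,795.3355… − C$8,300.00 = C$21,495.3355…
Balance at month 8: C$21,495.3355… × (1 + 0.009)^3 = C$22,080.9486…
After C$11,700.00 payment: C$22,080.9486… − C$11,700.00 = C$10,380.9486…
Balance at month 14: C$10,380.9486… × (1 + 0.009)^6 = C$10,954.2851…
Penalty: 14 × 1.75% × C$28,490.00 = C$6,980.05
Final settlement = outstanding balance + penalty = C$10,954.2851… + C$6,980.05 = C$17,934.34

C$17,934.34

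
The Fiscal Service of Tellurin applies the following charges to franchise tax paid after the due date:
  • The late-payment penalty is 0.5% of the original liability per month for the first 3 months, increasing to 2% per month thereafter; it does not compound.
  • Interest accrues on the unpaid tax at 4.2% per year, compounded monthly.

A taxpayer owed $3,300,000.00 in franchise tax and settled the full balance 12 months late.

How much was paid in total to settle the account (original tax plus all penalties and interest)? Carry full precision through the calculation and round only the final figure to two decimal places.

Penalty, months 1–3: 3 × 0.5% × $3,300,000.00 = $49,500.00
Penalty, months 4–12: 9 × 2% × $3,300,000.00 = $594,000.00
Interest (4.2%/yr ÷ 12 = 0.35%/month): $3,300,000.00 × ((1 + 0.0035)^12 − 1) = $141,299.4238…
Total = $3,300,000.00 + $643,500.0000 + $141,299.4238… = $4,084,799.42

$4,084,799.42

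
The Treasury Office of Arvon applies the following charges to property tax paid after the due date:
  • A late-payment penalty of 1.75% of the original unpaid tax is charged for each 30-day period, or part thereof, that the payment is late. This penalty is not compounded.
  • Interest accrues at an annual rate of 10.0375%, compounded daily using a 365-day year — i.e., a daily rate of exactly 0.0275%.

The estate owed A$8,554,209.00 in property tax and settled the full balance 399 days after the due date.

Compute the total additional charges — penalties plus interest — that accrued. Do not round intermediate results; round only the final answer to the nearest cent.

Penalty periods: ⌈399/30⌉ = 14; penalty = 14 × 1.75% × A$8,554,209.00 = A$2,095,781.21…
Interest: A$8,554,209.00 × ((1 + 0.000275)^399 − 1) = A$8,554,209.00 × 0.11595430… = A$991,897.3384…
Penalties + interest = A$2,095,781.2050 + A$991,897.3384… = A$3,087,678.54

A$3,087,678.54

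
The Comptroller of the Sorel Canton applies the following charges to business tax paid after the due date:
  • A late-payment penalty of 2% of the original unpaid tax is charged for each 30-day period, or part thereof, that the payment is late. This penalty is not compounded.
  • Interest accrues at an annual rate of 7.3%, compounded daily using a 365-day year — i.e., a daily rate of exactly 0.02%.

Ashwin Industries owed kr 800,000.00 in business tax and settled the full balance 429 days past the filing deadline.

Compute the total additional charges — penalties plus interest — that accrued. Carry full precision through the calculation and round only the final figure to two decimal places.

kr 311,663.23

Penalty periods: ⌈429/30⌉ = 15; penalty = 15 × 2% × kr 800,000.00 = kr 240,000.00
Interest: kr 800,000.00 × ((1 + 0.0002)^429 − 1) = kr 800,000.00 × 0.08957904… = kr 71,663.2332…
Penalties + interest = kr 240,000.0000 + kr 71,663.2332… = kr 311,663.23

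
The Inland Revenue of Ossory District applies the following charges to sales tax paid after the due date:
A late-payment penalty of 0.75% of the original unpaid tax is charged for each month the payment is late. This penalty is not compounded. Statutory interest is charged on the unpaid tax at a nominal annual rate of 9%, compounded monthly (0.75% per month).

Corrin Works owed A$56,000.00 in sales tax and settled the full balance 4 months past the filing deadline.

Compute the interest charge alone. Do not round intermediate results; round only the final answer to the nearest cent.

Interest: A$56,000.00 × ((1 + 0.0075)^4 − 1) = A$56,000.00 × 0.0303392… = A$1,698.9947…

A$1,698.99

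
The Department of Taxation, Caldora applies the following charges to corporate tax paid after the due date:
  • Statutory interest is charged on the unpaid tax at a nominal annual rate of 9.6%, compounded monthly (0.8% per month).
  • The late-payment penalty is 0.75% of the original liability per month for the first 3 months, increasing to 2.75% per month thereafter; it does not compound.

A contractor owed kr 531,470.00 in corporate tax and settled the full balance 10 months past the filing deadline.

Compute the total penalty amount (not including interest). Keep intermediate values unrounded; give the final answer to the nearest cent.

Penalty, months 1–3: 3 × 0.75% × kr 531,470.00 = kr 11,958.08…
Penalty, months 4–10: 7 × 2.75% × kr 531,470.00 = kr 102,307.98…
Total penalty = kr 11,958.08… + kr 102,307.98… = kr 114,266.05

kr 114,266.05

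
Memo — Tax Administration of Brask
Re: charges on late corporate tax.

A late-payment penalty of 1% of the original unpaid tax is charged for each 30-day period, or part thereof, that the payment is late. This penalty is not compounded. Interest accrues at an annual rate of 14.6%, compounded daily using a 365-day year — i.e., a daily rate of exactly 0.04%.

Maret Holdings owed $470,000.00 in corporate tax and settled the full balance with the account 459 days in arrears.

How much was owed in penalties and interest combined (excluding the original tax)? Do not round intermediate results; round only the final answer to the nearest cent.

Penalty periods: ⌈459/30⌉ = 16; penalty = 16 × 1% × $470,000.00 = $75,200.00
Interest: $470,000.00 × ((1 + 0.0004)^459 − 1) = $470,000.00 × 0.20149101… = $94,700.7724…
Penalties + interest = $75,200.0000 + $94,700.7724… = $169,900.77

$169,900.77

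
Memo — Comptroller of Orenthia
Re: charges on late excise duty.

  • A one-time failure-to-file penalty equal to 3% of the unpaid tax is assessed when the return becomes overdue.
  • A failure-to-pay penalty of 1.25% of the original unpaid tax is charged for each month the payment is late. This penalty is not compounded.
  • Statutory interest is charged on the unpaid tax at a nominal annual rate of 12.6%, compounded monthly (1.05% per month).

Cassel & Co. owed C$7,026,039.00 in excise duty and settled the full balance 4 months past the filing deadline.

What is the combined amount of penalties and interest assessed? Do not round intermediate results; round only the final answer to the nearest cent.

Failure-to-file penalty: 3% × C$7,026,039.00 = C$210,781.17
Failure-to-pay penalty: 4 × 1.25% × C$7,026,039.00 = C$351,301.95
Interest: C$7,026,039.00 × ((1 + 0.0105)^4 − 1) = C$7,026,039.00 × 0.0426661… = C$299,773.9823…
Penalties + interest = C$562,083.1200 + C$299,773.9823… = C$861,857.10

C$861,857.10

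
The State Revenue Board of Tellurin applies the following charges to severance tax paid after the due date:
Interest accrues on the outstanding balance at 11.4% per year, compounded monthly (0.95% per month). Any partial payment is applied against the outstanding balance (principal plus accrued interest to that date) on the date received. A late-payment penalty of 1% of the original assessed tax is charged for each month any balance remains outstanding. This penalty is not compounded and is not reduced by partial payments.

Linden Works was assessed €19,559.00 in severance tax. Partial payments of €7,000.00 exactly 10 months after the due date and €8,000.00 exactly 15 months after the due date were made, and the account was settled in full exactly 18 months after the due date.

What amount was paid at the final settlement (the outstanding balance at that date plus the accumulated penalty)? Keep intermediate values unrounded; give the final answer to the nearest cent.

€10,928.27

Balance at month 10: €19,559.0000 × (1 + 0.0095)^10 = €21,498.5852…
After €7,000.00 payment: €21,498.5852… − €7,000.00 = €14,498.5852…
Balance at month 15: €14,498.5852… × (1 + 0.0095)^5 = €15,200.4778…
After €8,000.00 payment: €15,200.4778… − €8,000.00 = €7,200.4778…
Balance at month 18: €7,200.4778… × (1 + 0.0095)^3 = €7,407.6471…
Penalty: 18 × 1% × €19,559.00 = €3,520.62
Final settlement = outstanding balance + penalty = €7,407.6471… + €3,520.62 = €10,928.27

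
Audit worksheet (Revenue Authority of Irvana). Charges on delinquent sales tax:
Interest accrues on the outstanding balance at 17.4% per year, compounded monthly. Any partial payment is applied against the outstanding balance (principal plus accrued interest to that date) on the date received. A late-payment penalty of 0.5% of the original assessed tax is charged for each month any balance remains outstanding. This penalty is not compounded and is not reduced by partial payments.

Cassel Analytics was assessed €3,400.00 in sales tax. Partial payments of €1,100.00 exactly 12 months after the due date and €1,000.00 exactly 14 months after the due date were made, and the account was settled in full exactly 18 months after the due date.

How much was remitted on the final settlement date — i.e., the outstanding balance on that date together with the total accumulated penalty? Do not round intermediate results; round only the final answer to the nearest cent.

€2,453.20

Monthly rate = 17.4% ÷ 12 = 1.45%
Balance at month 12: €3,400.0000 × (1 + 0.0145)^12 = €4,041.1366…
After €1,100.00 payment: €4,041.1366… − €1,100.00 = €2,941.1366…
Balance at month 14: €2,941.1366… × (1 + 0.0145)^2 = €3,027.0480…
After €1,000.00 payment: €3,027.0480… − €1,000.00 = €2,027.0480…
Balance at month 18: €2,027.0480… × (1 + 0.0145)^4 = €2,147.1987…
Penalty: 18 × 0.5% × €3,400.00 = €306.00
Final settlement = outstanding balance + penalty = €2,147.1987… + €306.00 = €2,453.20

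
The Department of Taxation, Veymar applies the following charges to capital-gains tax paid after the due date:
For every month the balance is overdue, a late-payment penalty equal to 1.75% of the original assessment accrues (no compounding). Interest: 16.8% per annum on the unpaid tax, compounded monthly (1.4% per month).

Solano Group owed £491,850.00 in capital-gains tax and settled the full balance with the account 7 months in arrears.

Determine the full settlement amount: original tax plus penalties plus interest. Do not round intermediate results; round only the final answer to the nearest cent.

£602,375.28

Late-payment penalty: 7 × 1.75% × £491,850.00 = £60,251.63…
Interest: £491,850.00 × ((1 + 0.014)^7 − 1) = £491,850.00 × 0.1022134… = £50,273.6588…
Total = £491,850.00 + £60,251.6250 + £50,273.6588… = £602,375.28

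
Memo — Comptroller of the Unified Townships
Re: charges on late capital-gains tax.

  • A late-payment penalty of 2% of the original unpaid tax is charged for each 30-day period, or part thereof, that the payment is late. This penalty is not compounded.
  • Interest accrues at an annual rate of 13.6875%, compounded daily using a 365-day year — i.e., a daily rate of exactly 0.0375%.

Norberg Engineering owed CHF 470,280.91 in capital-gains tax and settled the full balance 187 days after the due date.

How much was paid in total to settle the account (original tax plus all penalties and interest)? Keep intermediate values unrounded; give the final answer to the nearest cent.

CHF 570,275.87

Penalty periods: ⌈187/30⌉ = 7; penalty = 7 × 2% × CHF 470,280.91 = CHF 65,839.33…
Interest: CHF 470,280.91 × ((1 + 0.000375)^187 − 1) = CHF 470,280.91 × 0.07262815… = CHF 34,155.6340…
Total = CHF 470,280.91 + CHF 65,839.3274 + CHF 34,155.6340… = CHF 570,275.87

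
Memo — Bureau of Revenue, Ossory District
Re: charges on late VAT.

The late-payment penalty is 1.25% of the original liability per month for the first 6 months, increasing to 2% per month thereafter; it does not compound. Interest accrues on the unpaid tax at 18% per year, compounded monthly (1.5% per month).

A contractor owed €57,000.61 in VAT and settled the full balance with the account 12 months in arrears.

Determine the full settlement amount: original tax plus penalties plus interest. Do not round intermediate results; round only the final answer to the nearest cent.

€79,266.08

Penalty, months 1–6: 6 × 1.25% × €57,000.61 = €4,275.05…
Penalty, months 7–12: 6 × 2% × €57,000.61 = €6,840.07…
Interest: €57,000.61 × ((1 + 0.015)^12 − 1) = €57,000.61 × 0.1956182… = €11,150.3551…
Total = €57,000.61 + €11,115.1190… + €11,150.3551… = €79,266.08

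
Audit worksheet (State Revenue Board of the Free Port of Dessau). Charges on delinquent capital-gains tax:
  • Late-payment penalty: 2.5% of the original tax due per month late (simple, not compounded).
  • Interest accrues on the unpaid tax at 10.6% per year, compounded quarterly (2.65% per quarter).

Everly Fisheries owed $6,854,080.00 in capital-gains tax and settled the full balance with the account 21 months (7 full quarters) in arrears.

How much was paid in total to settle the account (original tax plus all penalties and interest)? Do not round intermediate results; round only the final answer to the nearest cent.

Late-payment penalty = 2.5% × $6,854,080.00 × 21 mo = $3,598,392.00
Interest: $6,854,080.00 × ((1 + 0.0265)^7 − 1) = $6,854,080.00 × 0.2009161… = $1,377,095.1884…
Total = $6,854,080.00 + $3,598,392.0000 + $1,377,095.1884… = $11,829,567.19

$11,829,567.19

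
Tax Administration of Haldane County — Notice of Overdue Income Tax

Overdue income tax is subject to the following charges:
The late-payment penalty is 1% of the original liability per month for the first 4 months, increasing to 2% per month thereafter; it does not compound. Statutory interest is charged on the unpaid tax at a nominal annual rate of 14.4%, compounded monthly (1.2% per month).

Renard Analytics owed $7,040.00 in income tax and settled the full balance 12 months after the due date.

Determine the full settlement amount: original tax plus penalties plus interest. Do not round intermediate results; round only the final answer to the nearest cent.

Penalty, months 1–4: 4 × 1% × $7,040.00 = $281.60
Penalty, months 5–12: 8 × 2% × $7,040.00 = $1,126.40
Interest: $7,040.00 × ((1 + 0.012)^12 − 1) = $7,040.00 × 0.1538946… = $1,083.4182…
Total = $7,040.00 + $1,408.0000 + $1,083.4182… = $9,531.42

$9,531.42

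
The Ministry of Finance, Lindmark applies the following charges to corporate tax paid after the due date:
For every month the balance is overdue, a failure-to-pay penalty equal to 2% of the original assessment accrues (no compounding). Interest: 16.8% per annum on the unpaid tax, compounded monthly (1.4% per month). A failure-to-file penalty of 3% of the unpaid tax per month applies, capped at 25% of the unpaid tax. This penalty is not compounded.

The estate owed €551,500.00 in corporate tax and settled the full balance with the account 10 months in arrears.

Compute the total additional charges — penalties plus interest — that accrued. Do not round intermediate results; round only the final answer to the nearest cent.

Failure-to-file: 10 × 3% × €551,500.00 = €165,450.00, capped at 25% × €551,500.00 = €137,875.00
Failure-to-pay penalty = 2% × €551,500.00 × 10 mo = €110,300.00
Interest: €551,500.00 × ((1 + 0.014)^10 − 1) = €551,500.00 × 0.1491575… = €82,260.3527…
Penalties + interest = €248,175.0000 + €82,260.3527… = €330,435.35

€330,435.35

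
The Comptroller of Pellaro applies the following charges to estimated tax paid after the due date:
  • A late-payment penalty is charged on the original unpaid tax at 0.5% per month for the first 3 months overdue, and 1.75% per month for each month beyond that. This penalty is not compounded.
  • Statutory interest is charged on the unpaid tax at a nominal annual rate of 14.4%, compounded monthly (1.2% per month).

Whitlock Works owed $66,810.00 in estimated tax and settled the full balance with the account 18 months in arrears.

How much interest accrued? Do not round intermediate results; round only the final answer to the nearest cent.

$16,001.51

Interest: $66,810.00 × ((1 + 0.012)^18 − 1) = $66,810.00 × 0.2395077… = $16,001.5087…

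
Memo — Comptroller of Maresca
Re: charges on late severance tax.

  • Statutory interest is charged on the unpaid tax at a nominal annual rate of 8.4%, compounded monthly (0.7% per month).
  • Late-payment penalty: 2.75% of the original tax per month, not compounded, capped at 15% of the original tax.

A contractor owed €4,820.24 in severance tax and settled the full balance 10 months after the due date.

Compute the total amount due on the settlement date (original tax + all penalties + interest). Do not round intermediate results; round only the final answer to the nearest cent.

Penalty (uncapped): 10 × 2.75% × €4,820.24 = €1,325.57…; cap = 15% × €4,820.24 = €723.04… → penalty = €723.04…
Interest: €4,820.24 × ((1 + 0.007)^10 − 1) = €4,820.24 × 0.0722467… = €348.2463…
Total = €4,820.24 + €723.0360 + €348.2463… = €5,891.52

€5,891.52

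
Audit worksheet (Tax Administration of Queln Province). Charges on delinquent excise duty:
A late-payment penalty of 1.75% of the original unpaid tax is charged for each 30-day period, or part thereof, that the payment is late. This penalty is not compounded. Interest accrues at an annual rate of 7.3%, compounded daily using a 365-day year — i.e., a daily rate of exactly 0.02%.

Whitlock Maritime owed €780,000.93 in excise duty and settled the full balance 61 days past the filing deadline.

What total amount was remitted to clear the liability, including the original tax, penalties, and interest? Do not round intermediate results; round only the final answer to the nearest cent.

Penalty periods: ⌈61/30⌉ = 3; penalty = 3 × 1.75% × €780,000.93 = €40,950.05…
Interest: €780,000.93 × ((1 + 0.0002)^61 − 1) = €780,000.93 × 0.01227349… = €9,573.3326…
Total = €780,000.93 + €40,950.0488… + €9,573.3326… = €830,524.31

€830,524.31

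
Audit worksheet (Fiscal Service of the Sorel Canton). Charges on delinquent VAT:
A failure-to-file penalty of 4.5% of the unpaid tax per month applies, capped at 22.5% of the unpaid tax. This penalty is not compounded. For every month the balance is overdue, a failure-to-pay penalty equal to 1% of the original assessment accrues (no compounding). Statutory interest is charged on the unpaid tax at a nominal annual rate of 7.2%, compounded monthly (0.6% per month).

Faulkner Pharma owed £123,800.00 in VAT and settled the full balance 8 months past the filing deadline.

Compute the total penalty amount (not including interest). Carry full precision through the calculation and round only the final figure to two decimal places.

£37,759.00

Failure-to-file: 8 × 4.5% × £123,800.00 = £44,568.00, capped at 22.5% × £123,800.00 = £27,855.00
Failure-to-pay penalty: 8 × 1% × £123,800.00 = £9,904.00
Total penalty = £27,855.00 + £9,904.00 = £37,759.00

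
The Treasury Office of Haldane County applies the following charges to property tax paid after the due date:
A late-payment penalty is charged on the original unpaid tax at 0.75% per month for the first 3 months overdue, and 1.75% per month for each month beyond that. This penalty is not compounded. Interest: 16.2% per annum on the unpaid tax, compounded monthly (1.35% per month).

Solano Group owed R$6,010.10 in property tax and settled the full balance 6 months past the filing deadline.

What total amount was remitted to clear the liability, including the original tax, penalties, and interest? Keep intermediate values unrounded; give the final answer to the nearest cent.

Penalty, months 1–3: 3 × 0.75% × R$6,010.10 = R$135.23…
Penalty, months 4–6: 3 × 1.75% × R$6,010.10 = R$315.53…
Interest: R$6,010.10 × ((1 + 0.0135)^6 − 1) = R$6,010.10 × 0.0837835… = R$503.5470…
Total = R$6,010.10 + R$450.7575 + R$503.5470… = R$6,964.40

R$6,964.40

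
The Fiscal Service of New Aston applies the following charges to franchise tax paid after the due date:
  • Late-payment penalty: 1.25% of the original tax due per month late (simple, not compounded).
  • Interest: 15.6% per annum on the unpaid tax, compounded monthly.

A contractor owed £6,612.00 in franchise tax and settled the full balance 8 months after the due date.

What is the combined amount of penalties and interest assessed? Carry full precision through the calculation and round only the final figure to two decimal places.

£1,380.96

Late-payment penalty = 1.25% × £6,612.00 × 8 mo = £661.20
Interest (15.6%/yr ÷ 12 = 1.3%/month): £6,612.00 × ((1 + 0.013)^8 − 1) = £719.7628…
Penalties + interest = £661.2000 + £719.7628… = £1,380.96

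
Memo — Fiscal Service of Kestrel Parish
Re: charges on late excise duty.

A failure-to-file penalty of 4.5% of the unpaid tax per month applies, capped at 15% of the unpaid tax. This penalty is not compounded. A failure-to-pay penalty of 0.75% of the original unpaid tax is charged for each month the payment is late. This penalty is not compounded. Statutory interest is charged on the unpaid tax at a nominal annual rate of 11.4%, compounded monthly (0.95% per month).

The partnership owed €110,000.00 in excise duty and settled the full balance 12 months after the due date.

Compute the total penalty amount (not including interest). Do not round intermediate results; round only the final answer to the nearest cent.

Failure-to-file: 12 × 4.5% × €110,000.00 = €59,400.00, capped at 15% × €110,000.00 = €16,500.00
Failure-to-pay penalty: 12 × 0.75% × €110,000.00 = €9,900.00
Total penalty = €16,500.00 + €9,900.00 = €26,400.00

€26,400.00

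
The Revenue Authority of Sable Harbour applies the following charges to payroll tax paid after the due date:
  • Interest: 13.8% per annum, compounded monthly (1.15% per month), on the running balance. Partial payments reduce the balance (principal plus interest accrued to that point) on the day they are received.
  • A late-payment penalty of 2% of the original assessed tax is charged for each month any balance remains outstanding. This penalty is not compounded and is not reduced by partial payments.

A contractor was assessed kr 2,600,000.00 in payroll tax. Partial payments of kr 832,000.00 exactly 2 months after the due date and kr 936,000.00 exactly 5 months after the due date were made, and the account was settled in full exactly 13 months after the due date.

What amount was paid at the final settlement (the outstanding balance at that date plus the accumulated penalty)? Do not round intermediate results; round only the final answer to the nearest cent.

kr 1,723,512.11

Balance at month 2: kr 2,600,000.0000 × (1 + 0.0115)^2 = kr 2,660,143.8500
After kr 832,000.00 payment: kr 2,660,143.8500 − kr 832,000.00 = kr 1,828,143.8500
Balance at month 5: kr 1,828,143.8500 × (1 + 0.0115)^3 = kr 1,891,942.9093…
After kr 936,000.00 payment: kr 1,891,942.9093… − kr 936,000.00 = kr 955,942.9093…
Balance at month 13: kr 955,942.9093… × (1 + 0.0115)^8 = kr 1,047,512.1114…
Penalty: 13 × 2% × kr 2,600,000.00 = kr 676,000.00
Final settlement = outstanding balance + penalty = kr 1,047,512.1114… + kr 676,000.00 = kr 1,723,512.11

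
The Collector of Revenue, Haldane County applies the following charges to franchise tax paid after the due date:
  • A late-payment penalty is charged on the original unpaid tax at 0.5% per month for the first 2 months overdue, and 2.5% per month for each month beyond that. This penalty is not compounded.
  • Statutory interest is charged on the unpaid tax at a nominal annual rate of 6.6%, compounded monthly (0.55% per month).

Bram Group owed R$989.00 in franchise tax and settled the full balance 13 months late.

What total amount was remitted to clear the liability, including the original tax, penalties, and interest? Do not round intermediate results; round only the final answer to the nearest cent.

Penalty, months 1–2: 2 × 0.5% × R$989.00 = R$9.89
Penalty, months 3–13: 11 × 2.5% × R$989.00 = R$271.98…
Interest: R$989.00 × ((1 + 0.0055)^13 − 1) = R$989.00 × 0.0739077… = R$73.0948…
Total = R$989.00 + R$281.8650 + R$73.0948… = R$1,343.96

R$1,343.96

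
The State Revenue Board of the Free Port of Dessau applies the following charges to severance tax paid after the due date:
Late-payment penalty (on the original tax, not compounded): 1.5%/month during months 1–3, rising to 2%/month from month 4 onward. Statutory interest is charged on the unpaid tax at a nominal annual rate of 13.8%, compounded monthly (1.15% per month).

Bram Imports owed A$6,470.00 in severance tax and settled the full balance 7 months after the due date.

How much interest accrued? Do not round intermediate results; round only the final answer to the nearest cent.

A$539.15

Interest: A$6,470.00 × ((1 + 0.0115)^7 − 1) = A$6,470.00 × 0.0833311… = A$539.1522…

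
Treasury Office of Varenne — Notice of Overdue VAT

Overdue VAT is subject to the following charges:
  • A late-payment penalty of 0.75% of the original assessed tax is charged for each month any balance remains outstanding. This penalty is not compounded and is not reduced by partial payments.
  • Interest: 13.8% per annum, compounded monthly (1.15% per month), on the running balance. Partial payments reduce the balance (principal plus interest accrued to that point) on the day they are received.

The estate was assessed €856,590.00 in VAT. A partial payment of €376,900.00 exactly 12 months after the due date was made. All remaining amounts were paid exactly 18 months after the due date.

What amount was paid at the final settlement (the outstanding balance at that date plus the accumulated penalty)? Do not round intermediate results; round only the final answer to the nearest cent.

Balance at month 12: €856,590.0000 × (1 + 0.0115)^12 = €982,570.3287…
After €376,900.00 payment: €982,570.3287… − €376,900.00 = €605,670.3287…
Balance at month 18: €605,670.3287… × (1 + 0.0115)^6 = €648,681.6625…
Penalty: 18 × 0.75% × €856,590.00 = €115,639.65
Final settlement = outstanding balance + penalty = €648,681.6625… + €115,639.65 = €764,321.31

€764,321.31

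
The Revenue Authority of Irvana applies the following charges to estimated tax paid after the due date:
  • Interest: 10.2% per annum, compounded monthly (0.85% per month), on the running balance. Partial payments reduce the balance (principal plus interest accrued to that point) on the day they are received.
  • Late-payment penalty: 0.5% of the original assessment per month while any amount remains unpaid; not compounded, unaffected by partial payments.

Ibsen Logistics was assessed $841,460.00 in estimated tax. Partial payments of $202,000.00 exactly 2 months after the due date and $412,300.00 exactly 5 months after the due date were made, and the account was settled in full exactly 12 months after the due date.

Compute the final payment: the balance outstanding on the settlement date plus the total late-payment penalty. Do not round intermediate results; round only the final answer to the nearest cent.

$324,596.70

Balance at month 2: $841,460.0000 × (1 + 0.0085)^2 = $855,825.6155…
After $202,000.00 payment: $855,825.6155… − $202,000.00 = $653,825.6155…
Balance at month 5: $653,825.6155… × (1 + 0.0085)^3 = $670,640.2869…
After $412,300.00 payment: $670,640.2869… − $412,300.00 = $258,340.2869…
Balance at month 12: $258,340.2869… × (1 + 0.0085)^7 = $274,109.1011…
Penalty: 12 × 0.5% × $841,460.00 = $50,487.60
Final settlement = outstanding balance + penalty = $274,109.1011… + $50,487.60 = $324,596.70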